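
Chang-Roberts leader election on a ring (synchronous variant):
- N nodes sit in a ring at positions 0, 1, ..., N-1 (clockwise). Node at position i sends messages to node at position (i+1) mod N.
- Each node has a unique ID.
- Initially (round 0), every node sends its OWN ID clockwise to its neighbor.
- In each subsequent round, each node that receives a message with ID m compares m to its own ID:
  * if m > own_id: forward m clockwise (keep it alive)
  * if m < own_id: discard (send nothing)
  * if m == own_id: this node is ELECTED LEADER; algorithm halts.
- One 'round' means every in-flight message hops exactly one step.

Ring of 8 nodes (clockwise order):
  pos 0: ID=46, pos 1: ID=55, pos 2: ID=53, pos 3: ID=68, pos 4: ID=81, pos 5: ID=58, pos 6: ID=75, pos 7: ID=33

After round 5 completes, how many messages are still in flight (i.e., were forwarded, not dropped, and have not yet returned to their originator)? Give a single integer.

Answer: 2

Derivation:
Round 1: pos1(id55) recv 46: drop; pos2(id53) recv 55: fwd; pos3(id68) recv 53: drop; pos4(id81) recv 68: drop; pos5(id58) recv 81: fwd; pos6(id75) recv 58: drop; pos7(id33) recv 75: fwd; pos0(id46) recv 33: drop
Round 2: pos3(id68) recv 55: drop; pos6(id75) recv 81: fwd; pos0(id46) recv 75: fwd
Round 3: pos7(id33) recv 81: fwd; pos1(id55) recv 75: fwd
Round 4: pos0(id46) recv 81: fwd; pos2(id53) recv 75: fwd
Round 5: pos1(id55) recv 81: fwd; pos3(id68) recv 75: fwd
After round 5: 2 messages still in flight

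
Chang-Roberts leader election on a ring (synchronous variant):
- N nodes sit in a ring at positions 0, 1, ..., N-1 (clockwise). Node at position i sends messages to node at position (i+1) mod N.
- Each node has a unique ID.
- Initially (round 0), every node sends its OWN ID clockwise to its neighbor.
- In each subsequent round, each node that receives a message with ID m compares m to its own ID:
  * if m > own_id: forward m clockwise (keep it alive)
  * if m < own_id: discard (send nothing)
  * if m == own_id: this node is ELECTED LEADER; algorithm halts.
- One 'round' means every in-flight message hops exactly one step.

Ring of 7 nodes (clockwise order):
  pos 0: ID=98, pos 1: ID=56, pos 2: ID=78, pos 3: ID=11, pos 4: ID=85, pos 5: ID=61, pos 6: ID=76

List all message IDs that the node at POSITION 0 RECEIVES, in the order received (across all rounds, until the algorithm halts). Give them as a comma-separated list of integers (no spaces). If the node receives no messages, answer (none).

Answer: 76,85,98

Derivation:
Round 1: pos1(id56) recv 98: fwd; pos2(id78) recv 56: drop; pos3(id11) recv 78: fwd; pos4(id85) recv 11: drop; pos5(id61) recv 85: fwd; pos6(id76) recv 61: drop; pos0(id98) recv 76: drop
Round 2: pos2(id78) recv 98: fwd; pos4(id85) recv 78: drop; pos6(id76) recv 85: fwd
Round 3: pos3(id11) recv 98: fwd; pos0(id98) recv 85: drop
Round 4: pos4(id85) recv 98: fwd
Round 5: pos5(id61) recv 98: fwd
Round 6: pos6(id76) recv 98: fwd
Round 7: pos0(id98) recv 98: ELECTED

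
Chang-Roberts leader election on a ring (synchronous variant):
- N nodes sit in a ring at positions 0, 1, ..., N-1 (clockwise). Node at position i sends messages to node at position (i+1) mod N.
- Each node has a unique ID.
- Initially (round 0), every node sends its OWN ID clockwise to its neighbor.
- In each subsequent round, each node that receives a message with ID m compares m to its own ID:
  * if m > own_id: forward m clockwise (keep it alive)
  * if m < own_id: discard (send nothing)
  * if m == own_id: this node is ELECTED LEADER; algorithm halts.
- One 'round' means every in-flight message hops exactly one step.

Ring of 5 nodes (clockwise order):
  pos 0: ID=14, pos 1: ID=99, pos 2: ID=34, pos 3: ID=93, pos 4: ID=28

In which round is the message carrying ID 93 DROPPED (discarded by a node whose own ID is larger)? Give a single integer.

Round 1: pos1(id99) recv 14: drop; pos2(id34) recv 99: fwd; pos3(id93) recv 34: drop; pos4(id28) recv 93: fwd; pos0(id14) recv 28: fwd
Round 2: pos3(id93) recv 99: fwd; pos0(id14) recv 93: fwd; pos1(id99) recv 28: drop
Round 3: pos4(id28) recv 99: fwd; pos1(id99) recv 93: drop
Round 4: pos0(id14) recv 99: fwd
Round 5: pos1(id99) recv 99: ELECTED
Message ID 93 originates at pos 3; dropped at pos 1 in round 3

Answer: 3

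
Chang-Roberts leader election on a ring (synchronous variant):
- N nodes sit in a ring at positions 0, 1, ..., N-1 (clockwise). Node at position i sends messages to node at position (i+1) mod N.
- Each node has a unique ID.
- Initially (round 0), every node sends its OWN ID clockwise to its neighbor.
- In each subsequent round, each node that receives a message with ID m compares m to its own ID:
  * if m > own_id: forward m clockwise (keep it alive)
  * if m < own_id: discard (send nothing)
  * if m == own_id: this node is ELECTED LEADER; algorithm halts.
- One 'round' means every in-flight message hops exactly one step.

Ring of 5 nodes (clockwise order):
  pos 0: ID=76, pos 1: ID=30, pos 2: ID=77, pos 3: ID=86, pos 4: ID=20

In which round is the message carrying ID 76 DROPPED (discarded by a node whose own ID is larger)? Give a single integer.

Round 1: pos1(id30) recv 76: fwd; pos2(id77) recv 30: drop; pos3(id86) recv 77: drop; pos4(id20) recv 86: fwd; pos0(id76) recv 20: drop
Round 2: pos2(id77) recv 76: drop; pos0(id76) recv 86: fwd
Round 3: pos1(id30) recv 86: fwd
Round 4: pos2(id77) recv 86: fwd
Round 5: pos3(id86) recv 86: ELECTED
Message ID 76 originates at pos 0; dropped at pos 2 in round 2

Answer: 2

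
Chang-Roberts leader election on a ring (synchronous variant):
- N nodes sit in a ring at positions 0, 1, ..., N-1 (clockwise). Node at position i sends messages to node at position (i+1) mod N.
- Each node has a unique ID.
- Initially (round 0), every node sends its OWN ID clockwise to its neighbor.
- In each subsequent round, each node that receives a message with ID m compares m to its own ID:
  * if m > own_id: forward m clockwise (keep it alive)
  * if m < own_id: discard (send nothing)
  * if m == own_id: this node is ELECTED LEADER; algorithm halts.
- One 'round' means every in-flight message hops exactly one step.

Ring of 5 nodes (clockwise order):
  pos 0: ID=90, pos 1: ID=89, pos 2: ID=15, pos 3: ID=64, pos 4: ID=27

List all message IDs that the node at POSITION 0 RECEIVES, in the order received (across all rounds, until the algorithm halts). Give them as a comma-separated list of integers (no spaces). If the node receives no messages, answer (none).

Round 1: pos1(id89) recv 90: fwd; pos2(id15) recv 89: fwd; pos3(id64) recv 15: drop; pos4(id27) recv 64: fwd; pos0(id90) recv 27: drop
Round 2: pos2(id15) recv 90: fwd; pos3(id64) recv 89: fwd; pos0(id90) recv 64: drop
Round 3: pos3(id64) recv 90: fwd; pos4(id27) recv 89: fwd
Round 4: pos4(id27) recv 90: fwd; pos0(id90) recv 89: drop
Round 5: pos0(id90) recv 90: ELECTED

Answer: 27,64,89,90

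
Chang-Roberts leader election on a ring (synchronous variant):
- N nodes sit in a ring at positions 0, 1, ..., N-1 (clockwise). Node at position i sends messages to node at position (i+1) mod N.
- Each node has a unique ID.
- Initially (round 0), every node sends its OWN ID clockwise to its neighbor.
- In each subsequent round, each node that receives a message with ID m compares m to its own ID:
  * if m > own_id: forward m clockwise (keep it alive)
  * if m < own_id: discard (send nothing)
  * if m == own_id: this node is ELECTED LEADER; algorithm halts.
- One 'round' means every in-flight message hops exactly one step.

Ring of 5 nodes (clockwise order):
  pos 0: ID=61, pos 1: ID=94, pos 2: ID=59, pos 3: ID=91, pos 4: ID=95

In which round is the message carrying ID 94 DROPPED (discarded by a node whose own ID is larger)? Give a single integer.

Answer: 3

Derivation:
Round 1: pos1(id94) recv 61: drop; pos2(id59) recv 94: fwd; pos3(id91) recv 59: drop; pos4(id95) recv 91: drop; pos0(id61) recv 95: fwd
Round 2: pos3(id91) recv 94: fwd; pos1(id94) recv 95: fwd
Round 3: pos4(id95) recv 94: drop; pos2(id59) recv 95: fwd
Round 4: pos3(id91) recv 95: fwd
Round 5: pos4(id95) recv 95: ELECTED
Message ID 94 originates at pos 1; dropped at pos 4 in round 3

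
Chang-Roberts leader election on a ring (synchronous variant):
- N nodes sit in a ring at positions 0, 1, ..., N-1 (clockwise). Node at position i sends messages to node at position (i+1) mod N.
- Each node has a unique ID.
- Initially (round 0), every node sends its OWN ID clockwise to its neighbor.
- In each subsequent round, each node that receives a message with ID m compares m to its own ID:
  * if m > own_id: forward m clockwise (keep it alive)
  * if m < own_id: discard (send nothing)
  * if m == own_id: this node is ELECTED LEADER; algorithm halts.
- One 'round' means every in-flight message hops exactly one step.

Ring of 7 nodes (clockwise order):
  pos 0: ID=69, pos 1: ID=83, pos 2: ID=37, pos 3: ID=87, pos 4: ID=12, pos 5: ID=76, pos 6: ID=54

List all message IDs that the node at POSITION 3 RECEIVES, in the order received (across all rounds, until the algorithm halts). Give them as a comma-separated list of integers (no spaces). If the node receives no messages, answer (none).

Round 1: pos1(id83) recv 69: drop; pos2(id37) recv 83: fwd; pos3(id87) recv 37: drop; pos4(id12) recv 87: fwd; pos5(id76) recv 12: drop; pos6(id54) recv 76: fwd; pos0(id69) recv 54: drop
Round 2: pos3(id87) recv 83: drop; pos5(id76) recv 87: fwd; pos0(id69) recv 76: fwd
Round 3: pos6(id54) recv 87: fwd; pos1(id83) recv 76: drop
Round 4: pos0(id69) recv 87: fwd
Round 5: pos1(id83) recv 87: fwd
Round 6: pos2(id37) recv 87: fwd
Round 7: pos3(id87) recv 87: ELECTED

Answer: 37,83,87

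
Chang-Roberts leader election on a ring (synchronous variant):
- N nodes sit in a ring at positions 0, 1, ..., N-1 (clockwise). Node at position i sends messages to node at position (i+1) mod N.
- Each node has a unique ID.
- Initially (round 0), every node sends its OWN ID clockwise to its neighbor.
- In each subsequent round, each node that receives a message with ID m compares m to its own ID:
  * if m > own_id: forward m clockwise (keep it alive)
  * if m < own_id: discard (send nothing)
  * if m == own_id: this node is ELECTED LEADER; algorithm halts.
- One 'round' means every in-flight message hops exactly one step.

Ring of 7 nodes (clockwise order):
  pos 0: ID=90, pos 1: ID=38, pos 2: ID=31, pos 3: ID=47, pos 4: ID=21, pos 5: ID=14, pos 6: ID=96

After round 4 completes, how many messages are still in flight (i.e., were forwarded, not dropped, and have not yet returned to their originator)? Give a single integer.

Round 1: pos1(id38) recv 90: fwd; pos2(id31) recv 38: fwd; pos3(id47) recv 31: drop; pos4(id21) recv 47: fwd; pos5(id14) recv 21: fwd; pos6(id96) recv 14: drop; pos0(id90) recv 96: fwd
Round 2: pos2(id31) recv 90: fwd; pos3(id47) recv 38: drop; pos5(id14) recv 47: fwd; pos6(id96) recv 21: drop; pos1(id38) recv 96: fwd
Round 3: pos3(id47) recv 90: fwd; pos6(id96) recv 47: drop; pos2(id31) recv 96: fwd
Round 4: pos4(id21) recv 90: fwd; pos3(id47) recv 96: fwd
After round 4: 2 messages still in flight

Answer: 2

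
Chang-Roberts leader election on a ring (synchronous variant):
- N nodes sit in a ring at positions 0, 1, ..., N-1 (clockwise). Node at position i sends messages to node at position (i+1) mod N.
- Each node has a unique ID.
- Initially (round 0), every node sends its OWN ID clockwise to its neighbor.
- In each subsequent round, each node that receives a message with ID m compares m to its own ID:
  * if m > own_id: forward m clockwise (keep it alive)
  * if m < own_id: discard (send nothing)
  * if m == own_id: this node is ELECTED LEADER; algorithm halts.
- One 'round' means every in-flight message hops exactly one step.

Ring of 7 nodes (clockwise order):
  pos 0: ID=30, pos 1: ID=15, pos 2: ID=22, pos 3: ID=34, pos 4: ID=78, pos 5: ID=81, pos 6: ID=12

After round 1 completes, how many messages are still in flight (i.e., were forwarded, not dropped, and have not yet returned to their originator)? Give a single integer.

Answer: 2

Derivation:
Round 1: pos1(id15) recv 30: fwd; pos2(id22) recv 15: drop; pos3(id34) recv 22: drop; pos4(id78) recv 34: drop; pos5(id81) recv 78: drop; pos6(id12) recv 81: fwd; pos0(id30) recv 12: drop
After round 1: 2 messages still in flight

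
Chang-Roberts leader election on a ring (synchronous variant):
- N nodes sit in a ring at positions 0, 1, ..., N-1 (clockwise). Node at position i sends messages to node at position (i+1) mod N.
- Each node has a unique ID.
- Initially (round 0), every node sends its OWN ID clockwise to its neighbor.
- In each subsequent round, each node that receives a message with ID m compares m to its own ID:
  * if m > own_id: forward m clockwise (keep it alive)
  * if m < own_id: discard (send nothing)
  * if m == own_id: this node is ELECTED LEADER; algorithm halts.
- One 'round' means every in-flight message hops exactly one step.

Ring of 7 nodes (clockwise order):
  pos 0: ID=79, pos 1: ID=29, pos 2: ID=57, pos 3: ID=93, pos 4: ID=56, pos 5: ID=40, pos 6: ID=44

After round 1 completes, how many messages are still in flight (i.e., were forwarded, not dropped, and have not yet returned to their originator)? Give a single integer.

Answer: 3

Derivation:
Round 1: pos1(id29) recv 79: fwd; pos2(id57) recv 29: drop; pos3(id93) recv 57: drop; pos4(id56) recv 93: fwd; pos5(id40) recv 56: fwd; pos6(id44) recv 40: drop; pos0(id79) recv 44: drop
After round 1: 3 messages still in flight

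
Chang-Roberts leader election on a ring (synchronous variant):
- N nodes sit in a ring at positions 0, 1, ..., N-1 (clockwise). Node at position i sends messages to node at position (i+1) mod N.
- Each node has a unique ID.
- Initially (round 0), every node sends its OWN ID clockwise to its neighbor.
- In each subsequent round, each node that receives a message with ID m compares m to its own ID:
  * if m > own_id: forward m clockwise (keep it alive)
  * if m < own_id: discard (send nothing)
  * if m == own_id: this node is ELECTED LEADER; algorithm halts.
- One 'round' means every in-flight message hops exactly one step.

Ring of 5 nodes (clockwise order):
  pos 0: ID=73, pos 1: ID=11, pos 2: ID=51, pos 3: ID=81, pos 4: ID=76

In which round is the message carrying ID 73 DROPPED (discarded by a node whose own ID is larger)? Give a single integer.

Round 1: pos1(id11) recv 73: fwd; pos2(id51) recv 11: drop; pos3(id81) recv 51: drop; pos4(id76) recv 81: fwd; pos0(id73) recv 76: fwd
Round 2: pos2(id51) recv 73: fwd; pos0(id73) recv 81: fwd; pos1(id11) recv 76: fwd
Round 3: pos3(id81) recv 73: drop; pos1(id11) recv 81: fwd; pos2(id51) recv 76: fwd
Round 4: pos2(id51) recv 81: fwd; pos3(id81) recv 76: drop
Round 5: pos3(id81) recv 81: ELECTED
Message ID 73 originates at pos 0; dropped at pos 3 in round 3

Answer: 3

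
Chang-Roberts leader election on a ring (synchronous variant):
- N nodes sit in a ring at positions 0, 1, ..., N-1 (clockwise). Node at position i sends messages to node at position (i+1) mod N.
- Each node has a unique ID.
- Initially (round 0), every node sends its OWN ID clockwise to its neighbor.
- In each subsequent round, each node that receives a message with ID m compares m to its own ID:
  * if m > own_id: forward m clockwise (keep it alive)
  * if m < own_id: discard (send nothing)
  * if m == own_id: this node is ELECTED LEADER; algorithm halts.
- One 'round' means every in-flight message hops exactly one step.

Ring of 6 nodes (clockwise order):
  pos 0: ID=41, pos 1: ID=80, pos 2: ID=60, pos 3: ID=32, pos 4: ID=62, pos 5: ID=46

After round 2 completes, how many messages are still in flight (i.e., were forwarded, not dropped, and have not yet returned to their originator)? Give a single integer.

Round 1: pos1(id80) recv 41: drop; pos2(id60) recv 80: fwd; pos3(id32) recv 60: fwd; pos4(id62) recv 32: drop; pos5(id46) recv 62: fwd; pos0(id41) recv 46: fwd
Round 2: pos3(id32) recv 80: fwd; pos4(id62) recv 60: drop; pos0(id41) recv 62: fwd; pos1(id80) recv 46: drop
After round 2: 2 messages still in flight

Answer: 2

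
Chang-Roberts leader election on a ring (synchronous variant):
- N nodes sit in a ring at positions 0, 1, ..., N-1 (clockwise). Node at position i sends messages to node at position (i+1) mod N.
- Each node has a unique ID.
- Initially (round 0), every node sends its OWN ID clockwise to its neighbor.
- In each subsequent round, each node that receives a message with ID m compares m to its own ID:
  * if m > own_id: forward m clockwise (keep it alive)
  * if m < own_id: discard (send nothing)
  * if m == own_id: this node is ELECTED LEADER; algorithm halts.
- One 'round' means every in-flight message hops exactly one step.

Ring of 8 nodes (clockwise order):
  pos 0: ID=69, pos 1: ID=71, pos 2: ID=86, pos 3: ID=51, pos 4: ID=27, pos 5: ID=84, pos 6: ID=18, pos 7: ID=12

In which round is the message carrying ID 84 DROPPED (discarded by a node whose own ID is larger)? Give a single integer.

Round 1: pos1(id71) recv 69: drop; pos2(id86) recv 71: drop; pos3(id51) recv 86: fwd; pos4(id27) recv 51: fwd; pos5(id84) recv 27: drop; pos6(id18) recv 84: fwd; pos7(id12) recv 18: fwd; pos0(id69) recv 12: drop
Round 2: pos4(id27) recv 86: fwd; pos5(id84) recv 51: drop; pos7(id12) recv 84: fwd; pos0(id69) recv 18: drop
Round 3: pos5(id84) recv 86: fwd; pos0(id69) recv 84: fwd
Round 4: pos6(id18) recv 86: fwd; pos1(id71) recv 84: fwd
Round 5: pos7(id12) recv 86: fwd; pos2(id86) recv 84: drop
Round 6: pos0(id69) recv 86: fwd
Round 7: pos1(id71) recv 86: fwd
Round 8: pos2(id86) recv 86: ELECTED
Message ID 84 originates at pos 5; dropped at pos 2 in round 5

Answer: 5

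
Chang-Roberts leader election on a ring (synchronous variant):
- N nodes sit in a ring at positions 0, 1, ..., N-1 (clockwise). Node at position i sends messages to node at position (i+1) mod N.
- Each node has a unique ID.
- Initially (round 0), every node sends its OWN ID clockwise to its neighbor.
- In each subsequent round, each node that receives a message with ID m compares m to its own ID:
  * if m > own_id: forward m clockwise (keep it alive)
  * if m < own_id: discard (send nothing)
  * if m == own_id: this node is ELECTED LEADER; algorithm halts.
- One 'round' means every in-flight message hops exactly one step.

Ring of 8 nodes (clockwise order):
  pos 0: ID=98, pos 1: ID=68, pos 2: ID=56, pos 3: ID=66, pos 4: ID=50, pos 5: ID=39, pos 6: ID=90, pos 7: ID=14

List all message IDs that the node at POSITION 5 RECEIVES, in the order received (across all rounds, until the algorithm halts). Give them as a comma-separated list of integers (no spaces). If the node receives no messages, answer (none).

Round 1: pos1(id68) recv 98: fwd; pos2(id56) recv 68: fwd; pos3(id66) recv 56: drop; pos4(id50) recv 66: fwd; pos5(id39) recv 50: fwd; pos6(id90) recv 39: drop; pos7(id14) recv 90: fwd; pos0(id98) recv 14: drop
Round 2: pos2(id56) recv 98: fwd; pos3(id66) recv 68: fwd; pos5(id39) recv 66: fwd; pos6(id90) recv 50: drop; pos0(id98) recv 90: drop
Round 3: pos3(id66) recv 98: fwd; pos4(id50) recv 68: fwd; pos6(id90) recv 66: drop
Round 4: pos4(id50) recv 98: fwd; pos5(id39) recv 68: fwd
Round 5: pos5(id39) recv 98: fwd; pos6(id90) recv 68: drop
Round 6: pos6(id90) recv 98: fwd
Round 7: pos7(id14) recv 98: fwd
Round 8: pos0(id98) recv 98: ELECTED

Answer: 50,66,68,98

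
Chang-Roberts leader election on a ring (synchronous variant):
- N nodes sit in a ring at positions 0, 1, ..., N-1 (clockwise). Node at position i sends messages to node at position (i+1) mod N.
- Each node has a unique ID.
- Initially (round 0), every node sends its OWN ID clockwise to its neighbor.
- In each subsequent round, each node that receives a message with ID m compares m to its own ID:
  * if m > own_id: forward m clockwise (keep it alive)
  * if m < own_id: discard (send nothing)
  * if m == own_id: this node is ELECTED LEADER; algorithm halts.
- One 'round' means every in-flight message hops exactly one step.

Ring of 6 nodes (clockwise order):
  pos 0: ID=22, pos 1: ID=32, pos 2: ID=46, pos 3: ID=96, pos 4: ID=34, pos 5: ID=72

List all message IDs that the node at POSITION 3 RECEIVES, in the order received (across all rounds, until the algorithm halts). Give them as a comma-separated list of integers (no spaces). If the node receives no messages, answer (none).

Round 1: pos1(id32) recv 22: drop; pos2(id46) recv 32: drop; pos3(id96) recv 46: drop; pos4(id34) recv 96: fwd; pos5(id72) recv 34: drop; pos0(id22) recv 72: fwd
Round 2: pos5(id72) recv 96: fwd; pos1(id32) recv 72: fwd
Round 3: pos0(id22) recv 96: fwd; pos2(id46) recv 72: fwd
Round 4: pos1(id32) recv 96: fwd; pos3(id96) recv 72: drop
Round 5: pos2(id46) recv 96: fwd
Round 6: pos3(id96) recv 96: ELECTED

Answer: 46,72,96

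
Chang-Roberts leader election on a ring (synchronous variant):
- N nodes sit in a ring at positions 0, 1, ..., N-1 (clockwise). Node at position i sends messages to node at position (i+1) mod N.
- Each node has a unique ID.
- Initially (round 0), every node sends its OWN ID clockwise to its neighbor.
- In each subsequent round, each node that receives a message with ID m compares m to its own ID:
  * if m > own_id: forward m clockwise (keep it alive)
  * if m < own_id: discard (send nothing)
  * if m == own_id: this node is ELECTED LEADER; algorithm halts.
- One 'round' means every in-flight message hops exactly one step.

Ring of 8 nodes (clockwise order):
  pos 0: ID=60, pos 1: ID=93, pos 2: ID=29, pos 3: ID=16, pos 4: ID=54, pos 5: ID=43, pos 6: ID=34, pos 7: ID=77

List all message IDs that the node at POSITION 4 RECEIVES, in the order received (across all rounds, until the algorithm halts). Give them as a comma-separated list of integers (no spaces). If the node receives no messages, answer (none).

Round 1: pos1(id93) recv 60: drop; pos2(id29) recv 93: fwd; pos3(id16) recv 29: fwd; pos4(id54) recv 16: drop; pos5(id43) recv 54: fwd; pos6(id34) recv 43: fwd; pos7(id77) recv 34: drop; pos0(id60) recv 77: fwd
Round 2: pos3(id16) recv 93: fwd; pos4(id54) recv 29: drop; pos6(id34) recv 54: fwd; pos7(id77) recv 43: drop; pos1(id93) recv 77: drop
Round 3: pos4(id54) recv 93: fwd; pos7(id77) recv 54: drop
Round 4: pos5(id43) recv 93: fwd
Round 5: pos6(id34) recv 93: fwd
Round 6: pos7(id77) recv 93: fwd
Round 7: pos0(id60) recv 93: fwd
Round 8: pos1(id93) recv 93: ELECTED

Answer: 16,29,93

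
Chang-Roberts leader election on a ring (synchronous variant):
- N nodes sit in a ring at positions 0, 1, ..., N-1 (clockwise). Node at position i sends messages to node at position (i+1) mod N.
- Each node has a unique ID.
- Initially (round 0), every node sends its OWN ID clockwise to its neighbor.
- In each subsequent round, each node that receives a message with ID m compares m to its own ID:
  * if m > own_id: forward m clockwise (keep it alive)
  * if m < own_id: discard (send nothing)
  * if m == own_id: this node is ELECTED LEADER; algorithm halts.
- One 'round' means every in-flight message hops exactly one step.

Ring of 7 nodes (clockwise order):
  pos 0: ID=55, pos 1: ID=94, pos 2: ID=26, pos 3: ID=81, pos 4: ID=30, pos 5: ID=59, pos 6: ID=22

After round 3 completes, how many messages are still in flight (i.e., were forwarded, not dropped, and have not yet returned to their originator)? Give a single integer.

Round 1: pos1(id94) recv 55: drop; pos2(id26) recv 94: fwd; pos3(id81) recv 26: drop; pos4(id30) recv 81: fwd; pos5(id59) recv 30: drop; pos6(id22) recv 59: fwd; pos0(id55) recv 22: drop
Round 2: pos3(id81) recv 94: fwd; pos5(id59) recv 81: fwd; pos0(id55) recv 59: fwd
Round 3: pos4(id30) recv 94: fwd; pos6(id22) recv 81: fwd; pos1(id94) recv 59: drop
After round 3: 2 messages still in flight

Answer: 2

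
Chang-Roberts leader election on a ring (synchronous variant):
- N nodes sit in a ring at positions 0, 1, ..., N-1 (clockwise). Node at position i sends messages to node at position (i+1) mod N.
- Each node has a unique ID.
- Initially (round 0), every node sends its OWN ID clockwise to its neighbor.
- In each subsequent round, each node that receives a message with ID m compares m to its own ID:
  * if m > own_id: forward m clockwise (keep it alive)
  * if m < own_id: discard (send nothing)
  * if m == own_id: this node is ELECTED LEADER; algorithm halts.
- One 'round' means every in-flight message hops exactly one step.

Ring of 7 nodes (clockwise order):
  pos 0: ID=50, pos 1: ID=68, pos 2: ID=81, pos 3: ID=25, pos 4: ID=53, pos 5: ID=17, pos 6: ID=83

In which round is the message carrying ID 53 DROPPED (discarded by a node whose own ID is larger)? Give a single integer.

Round 1: pos1(id68) recv 50: drop; pos2(id81) recv 68: drop; pos3(id25) recv 81: fwd; pos4(id53) recv 25: drop; pos5(id17) recv 53: fwd; pos6(id83) recv 17: drop; pos0(id50) recv 83: fwd
Round 2: pos4(id53) recv 81: fwd; pos6(id83) recv 53: drop; pos1(id68) recv 83: fwd
Round 3: pos5(id17) recv 81: fwd; pos2(id81) recv 83: fwd
Round 4: pos6(id83) recv 81: drop; pos3(id25) recv 83: fwd
Round 5: pos4(id53) recv 83: fwd
Round 6: pos5(id17) recv 83: fwd
Round 7: pos6(id83) recv 83: ELECTED
Message ID 53 originates at pos 4; dropped at pos 6 in round 2

Answer: 2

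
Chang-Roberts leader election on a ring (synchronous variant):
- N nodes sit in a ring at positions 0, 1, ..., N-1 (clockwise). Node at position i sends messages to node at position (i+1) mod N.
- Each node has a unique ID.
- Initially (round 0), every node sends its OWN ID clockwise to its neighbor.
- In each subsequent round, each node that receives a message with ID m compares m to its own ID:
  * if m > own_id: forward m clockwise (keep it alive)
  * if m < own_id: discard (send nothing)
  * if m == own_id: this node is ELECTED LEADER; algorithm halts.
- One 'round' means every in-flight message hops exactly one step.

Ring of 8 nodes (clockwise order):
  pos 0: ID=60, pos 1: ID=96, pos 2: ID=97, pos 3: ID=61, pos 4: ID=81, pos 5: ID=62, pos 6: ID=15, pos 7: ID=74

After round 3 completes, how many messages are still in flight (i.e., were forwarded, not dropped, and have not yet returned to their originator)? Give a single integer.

Answer: 2

Derivation:
Round 1: pos1(id96) recv 60: drop; pos2(id97) recv 96: drop; pos3(id61) recv 97: fwd; pos4(id81) recv 61: drop; pos5(id62) recv 81: fwd; pos6(id15) recv 62: fwd; pos7(id74) recv 15: drop; pos0(id60) recv 74: fwd
Round 2: pos4(id81) recv 97: fwd; pos6(id15) recv 81: fwd; pos7(id74) recv 62: drop; pos1(id96) recv 74: drop
Round 3: pos5(id62) recv 97: fwd; pos7(id74) recv 81: fwd
After round 3: 2 messages still in flight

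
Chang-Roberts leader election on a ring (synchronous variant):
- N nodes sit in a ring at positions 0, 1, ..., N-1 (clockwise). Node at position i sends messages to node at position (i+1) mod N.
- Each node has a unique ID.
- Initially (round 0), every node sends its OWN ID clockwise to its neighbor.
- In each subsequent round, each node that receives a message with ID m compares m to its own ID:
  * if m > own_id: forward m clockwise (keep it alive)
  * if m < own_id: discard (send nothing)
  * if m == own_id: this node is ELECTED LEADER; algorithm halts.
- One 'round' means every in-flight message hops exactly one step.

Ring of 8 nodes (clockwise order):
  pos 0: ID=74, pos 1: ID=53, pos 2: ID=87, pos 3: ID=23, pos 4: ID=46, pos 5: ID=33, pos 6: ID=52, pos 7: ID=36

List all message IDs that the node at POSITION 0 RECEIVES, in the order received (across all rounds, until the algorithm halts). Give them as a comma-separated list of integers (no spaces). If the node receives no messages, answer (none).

Answer: 36,52,87

Derivation:
Round 1: pos1(id53) recv 74: fwd; pos2(id87) recv 53: drop; pos3(id23) recv 87: fwd; pos4(id46) recv 23: drop; pos5(id33) recv 46: fwd; pos6(id52) recv 33: drop; pos7(id36) recv 52: fwd; pos0(id74) recv 36: drop
Round 2: pos2(id87) recv 74: drop; pos4(id46) recv 87: fwd; pos6(id52) recv 46: drop; pos0(id74) recv 52: drop
Round 3: pos5(id33) recv 87: fwd
Round 4: pos6(id52) recv 87: fwd
Round 5: pos7(id36) recv 87: fwd
Round 6: pos0(id74) recv 87: fwd
Round 7: pos1(id53) recv 87: fwd
Round 8: pos2(id87) recv 87: ELECTED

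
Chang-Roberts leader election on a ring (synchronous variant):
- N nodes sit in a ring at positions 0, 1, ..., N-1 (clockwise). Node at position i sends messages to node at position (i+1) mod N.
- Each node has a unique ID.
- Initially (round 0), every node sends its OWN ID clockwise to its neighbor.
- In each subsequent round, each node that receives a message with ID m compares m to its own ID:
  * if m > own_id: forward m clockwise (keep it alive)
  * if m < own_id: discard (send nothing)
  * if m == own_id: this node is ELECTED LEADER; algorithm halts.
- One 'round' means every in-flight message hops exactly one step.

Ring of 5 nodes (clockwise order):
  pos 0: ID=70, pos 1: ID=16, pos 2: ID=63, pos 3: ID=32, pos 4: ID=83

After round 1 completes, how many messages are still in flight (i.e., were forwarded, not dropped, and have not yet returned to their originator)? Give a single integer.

Answer: 3

Derivation:
Round 1: pos1(id16) recv 70: fwd; pos2(id63) recv 16: drop; pos3(id32) recv 63: fwd; pos4(id83) recv 32: drop; pos0(id70) recv 83: fwd
After round 1: 3 messages still in flight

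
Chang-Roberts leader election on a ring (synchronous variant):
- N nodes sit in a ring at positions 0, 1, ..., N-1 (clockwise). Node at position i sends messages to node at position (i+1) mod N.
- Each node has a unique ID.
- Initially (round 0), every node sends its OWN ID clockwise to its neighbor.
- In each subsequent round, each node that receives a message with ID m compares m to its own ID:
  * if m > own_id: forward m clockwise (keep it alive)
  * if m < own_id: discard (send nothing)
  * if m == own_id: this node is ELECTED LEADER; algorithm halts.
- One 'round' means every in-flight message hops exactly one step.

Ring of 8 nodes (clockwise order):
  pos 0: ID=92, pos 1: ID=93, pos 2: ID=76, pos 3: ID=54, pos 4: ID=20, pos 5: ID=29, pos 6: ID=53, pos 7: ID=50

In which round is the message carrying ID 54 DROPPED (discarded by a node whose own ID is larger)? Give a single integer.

Round 1: pos1(id93) recv 92: drop; pos2(id76) recv 93: fwd; pos3(id54) recv 76: fwd; pos4(id20) recv 54: fwd; pos5(id29) recv 20: drop; pos6(id53) recv 29: drop; pos7(id50) recv 53: fwd; pos0(id92) recv 50: drop
Round 2: pos3(id54) recv 93: fwd; pos4(id20) recv 76: fwd; pos5(id29) recv 54: fwd; pos0(id92) recv 53: drop
Round 3: pos4(id20) recv 93: fwd; pos5(id29) recv 76: fwd; pos6(id53) recv 54: fwd
Round 4: pos5(id29) recv 93: fwd; pos6(id53) recv 76: fwd; pos7(id50) recv 54: fwd
Round 5: pos6(id53) recv 93: fwd; pos7(id50) recv 76: fwd; pos0(id92) recv 54: drop
Round 6: pos7(id50) recv 93: fwd; pos0(id92) recv 76: drop
Round 7: pos0(id92) recv 93: fwd
Round 8: pos1(id93) recv 93: ELECTED
Message ID 54 originates at pos 3; dropped at pos 0 in round 5

Answer: 5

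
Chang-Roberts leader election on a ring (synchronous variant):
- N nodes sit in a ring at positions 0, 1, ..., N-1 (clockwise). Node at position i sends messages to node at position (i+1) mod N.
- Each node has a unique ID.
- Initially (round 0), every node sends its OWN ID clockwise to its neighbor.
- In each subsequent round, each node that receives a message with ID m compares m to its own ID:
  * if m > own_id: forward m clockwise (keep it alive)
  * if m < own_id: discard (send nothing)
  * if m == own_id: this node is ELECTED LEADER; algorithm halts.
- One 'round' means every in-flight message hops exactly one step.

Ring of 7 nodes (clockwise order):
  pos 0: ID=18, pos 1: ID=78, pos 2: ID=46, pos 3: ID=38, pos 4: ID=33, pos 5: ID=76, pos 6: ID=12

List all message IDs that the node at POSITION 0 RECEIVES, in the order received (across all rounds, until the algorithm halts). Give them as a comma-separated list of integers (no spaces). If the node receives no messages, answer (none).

Answer: 12,76,78

Derivation:
Round 1: pos1(id78) recv 18: drop; pos2(id46) recv 78: fwd; pos3(id38) recv 46: fwd; pos4(id33) recv 38: fwd; pos5(id76) recv 33: drop; pos6(id12) recv 76: fwd; pos0(id18) recv 12: drop
Round 2: pos3(id38) recv 78: fwd; pos4(id33) recv 46: fwd; pos5(id76) recv 38: drop; pos0(id18) recv 76: fwd
Round 3: pos4(id33) recv 78: fwd; pos5(id76) recv 46: drop; pos1(id78) recv 76: drop
Round 4: pos5(id76) recv 78: fwd
Round 5: pos6(id12) recv 78: fwd
Round 6: pos0(id18) recv 78: fwd
Round 7: pos1(id78) recv 78: ELECTED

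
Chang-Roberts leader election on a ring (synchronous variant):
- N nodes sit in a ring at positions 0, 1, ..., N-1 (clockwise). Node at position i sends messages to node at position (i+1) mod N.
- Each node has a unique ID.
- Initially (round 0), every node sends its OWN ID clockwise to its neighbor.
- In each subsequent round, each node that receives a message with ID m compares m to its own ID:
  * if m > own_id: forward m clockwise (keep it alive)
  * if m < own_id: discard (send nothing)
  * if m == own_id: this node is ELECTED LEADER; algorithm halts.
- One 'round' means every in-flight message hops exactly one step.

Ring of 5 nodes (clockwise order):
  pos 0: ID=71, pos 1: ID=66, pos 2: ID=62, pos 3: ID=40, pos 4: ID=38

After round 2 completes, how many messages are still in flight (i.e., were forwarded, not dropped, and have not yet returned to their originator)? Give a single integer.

Round 1: pos1(id66) recv 71: fwd; pos2(id62) recv 66: fwd; pos3(id40) recv 62: fwd; pos4(id38) recv 40: fwd; pos0(id71) recv 38: drop
Round 2: pos2(id62) recv 71: fwd; pos3(id40) recv 66: fwd; pos4(id38) recv 62: fwd; pos0(id71) recv 40: drop
After round 2: 3 messages still in flight

Answer: 3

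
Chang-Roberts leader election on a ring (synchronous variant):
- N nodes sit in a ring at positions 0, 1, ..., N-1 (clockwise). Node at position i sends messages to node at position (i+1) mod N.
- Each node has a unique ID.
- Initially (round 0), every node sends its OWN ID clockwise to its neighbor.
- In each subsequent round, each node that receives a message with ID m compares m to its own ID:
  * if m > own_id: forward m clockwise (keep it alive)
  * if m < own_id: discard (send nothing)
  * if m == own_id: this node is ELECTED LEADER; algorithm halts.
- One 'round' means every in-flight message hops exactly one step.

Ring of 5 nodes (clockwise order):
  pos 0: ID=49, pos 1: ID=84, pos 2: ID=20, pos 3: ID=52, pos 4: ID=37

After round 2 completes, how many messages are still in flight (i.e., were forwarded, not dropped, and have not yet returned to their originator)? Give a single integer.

Answer: 2

Derivation:
Round 1: pos1(id84) recv 49: drop; pos2(id20) recv 84: fwd; pos3(id52) recv 20: drop; pos4(id37) recv 52: fwd; pos0(id49) recv 37: drop
Round 2: pos3(id52) recv 84: fwd; pos0(id49) recv 52: fwd
After round 2: 2 messages still in flight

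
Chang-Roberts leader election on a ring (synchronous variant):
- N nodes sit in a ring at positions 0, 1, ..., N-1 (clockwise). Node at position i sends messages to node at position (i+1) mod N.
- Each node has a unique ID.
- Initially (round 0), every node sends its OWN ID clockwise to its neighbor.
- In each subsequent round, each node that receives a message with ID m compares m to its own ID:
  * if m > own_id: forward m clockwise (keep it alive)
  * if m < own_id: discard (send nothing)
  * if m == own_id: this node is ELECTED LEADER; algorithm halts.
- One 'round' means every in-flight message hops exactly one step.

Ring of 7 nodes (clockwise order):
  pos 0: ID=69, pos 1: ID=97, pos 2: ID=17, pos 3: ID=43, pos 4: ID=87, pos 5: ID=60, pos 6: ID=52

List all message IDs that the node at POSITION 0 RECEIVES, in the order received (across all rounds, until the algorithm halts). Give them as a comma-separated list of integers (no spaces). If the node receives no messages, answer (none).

Answer: 52,60,87,97

Derivation:
Round 1: pos1(id97) recv 69: drop; pos2(id17) recv 97: fwd; pos3(id43) recv 17: drop; pos4(id87) recv 43: drop; pos5(id60) recv 87: fwd; pos6(id52) recv 60: fwd; pos0(id69) recv 52: drop
Round 2: pos3(id43) recv 97: fwd; pos6(id52) recv 87: fwd; pos0(id69) recv 60: drop
Round 3: pos4(id87) recv 97: fwd; pos0(id69) recv 87: fwd
Round 4: pos5(id60) recv 97: fwd; pos1(id97) recv 87: drop
Round 5: pos6(id52) recv 97: fwd
Round 6: pos0(id69) recv 97: fwd
Round 7: pos1(id97) recv 97: ELECTED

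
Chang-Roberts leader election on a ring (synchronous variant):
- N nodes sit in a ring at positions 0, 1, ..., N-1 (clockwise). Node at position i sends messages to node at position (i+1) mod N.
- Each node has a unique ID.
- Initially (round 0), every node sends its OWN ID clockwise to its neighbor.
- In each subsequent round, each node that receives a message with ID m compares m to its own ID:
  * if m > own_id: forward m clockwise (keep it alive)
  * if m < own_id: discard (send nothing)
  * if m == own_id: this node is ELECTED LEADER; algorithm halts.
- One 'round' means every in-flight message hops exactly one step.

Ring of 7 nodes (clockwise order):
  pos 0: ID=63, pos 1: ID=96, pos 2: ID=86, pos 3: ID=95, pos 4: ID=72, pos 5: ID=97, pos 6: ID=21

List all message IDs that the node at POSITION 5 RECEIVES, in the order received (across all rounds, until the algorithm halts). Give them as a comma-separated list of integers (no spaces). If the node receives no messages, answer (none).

Answer: 72,95,96,97

Derivation:
Round 1: pos1(id96) recv 63: drop; pos2(id86) recv 96: fwd; pos3(id95) recv 86: drop; pos4(id72) recv 95: fwd; pos5(id97) recv 72: drop; pos6(id21) recv 97: fwd; pos0(id63) recv 21: drop
Round 2: pos3(id95) recv 96: fwd; pos5(id97) recv 95: drop; pos0(id63) recv 97: fwd
Round 3: pos4(id72) recv 96: fwd; pos1(id96) recv 97: fwd
Round 4: pos5(id97) recv 96: drop; pos2(id86) recv 97: fwd
Round 5: pos3(id95) recv 97: fwd
Round 6: pos4(id72) recv 97: fwd
Round 7: pos5(id97) recv 97: ELECTED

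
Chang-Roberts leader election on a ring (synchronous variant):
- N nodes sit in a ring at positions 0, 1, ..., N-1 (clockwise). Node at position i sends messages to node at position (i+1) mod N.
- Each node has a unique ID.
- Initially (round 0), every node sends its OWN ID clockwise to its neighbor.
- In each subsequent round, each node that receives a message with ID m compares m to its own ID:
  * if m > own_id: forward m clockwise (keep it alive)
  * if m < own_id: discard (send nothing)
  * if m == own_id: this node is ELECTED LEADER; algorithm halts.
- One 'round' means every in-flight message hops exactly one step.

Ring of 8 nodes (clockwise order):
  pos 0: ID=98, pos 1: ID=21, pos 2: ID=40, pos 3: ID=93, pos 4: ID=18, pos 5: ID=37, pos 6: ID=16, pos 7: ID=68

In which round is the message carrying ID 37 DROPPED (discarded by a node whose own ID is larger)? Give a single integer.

Answer: 2

Derivation:
Round 1: pos1(id21) recv 98: fwd; pos2(id40) recv 21: drop; pos3(id93) recv 40: drop; pos4(id18) recv 93: fwd; pos5(id37) recv 18: drop; pos6(id16) recv 37: fwd; pos7(id68) recv 16: drop; pos0(id98) recv 68: drop
Round 2: pos2(id40) recv 98: fwd; pos5(id37) recv 93: fwd; pos7(id68) recv 37: drop
Round 3: pos3(id93) recv 98: fwd; pos6(id16) recv 93: fwd
Round 4: pos4(id18) recv 98: fwd; pos7(id68) recv 93: fwd
Round 5: pos5(id37) recv 98: fwd; pos0(id98) recv 93: drop
Round 6: pos6(id16) recv 98: fwd
Round 7: pos7(id68) recv 98: fwd
Round 8: pos0(id98) recv 98: ELECTED
Message ID 37 originates at pos 5; dropped at pos 7 in round 2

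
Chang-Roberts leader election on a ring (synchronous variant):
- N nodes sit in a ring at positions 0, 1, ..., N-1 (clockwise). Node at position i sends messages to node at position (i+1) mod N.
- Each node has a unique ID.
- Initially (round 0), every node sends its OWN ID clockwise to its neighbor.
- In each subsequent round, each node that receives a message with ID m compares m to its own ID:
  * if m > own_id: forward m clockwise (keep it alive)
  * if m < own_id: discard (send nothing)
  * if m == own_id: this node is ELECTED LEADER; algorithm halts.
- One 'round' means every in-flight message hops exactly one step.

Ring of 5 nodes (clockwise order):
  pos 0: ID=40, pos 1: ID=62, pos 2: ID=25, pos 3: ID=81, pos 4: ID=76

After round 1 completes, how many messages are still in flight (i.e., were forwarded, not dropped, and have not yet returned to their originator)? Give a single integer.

Answer: 3

Derivation:
Round 1: pos1(id62) recv 40: drop; pos2(id25) recv 62: fwd; pos3(id81) recv 25: drop; pos4(id76) recv 81: fwd; pos0(id40) recv 76: fwd
After round 1: 3 messages still in flight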